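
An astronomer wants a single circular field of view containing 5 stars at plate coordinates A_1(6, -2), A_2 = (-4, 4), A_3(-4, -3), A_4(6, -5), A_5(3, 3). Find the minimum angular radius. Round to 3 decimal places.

6.727

The minimum enclosing circle of a finite set is fixed by two of the points (as a diameter) or three (as a circumcircle).
The farthest pair is A_2–A_4 with squared distance 181. The circle on this segment as diameter has centre (1, -0.5) and r² = 181/4 = 45.25.
Check A_1: distance² to centre = 27.25 ≤ 45.25, so it lies inside.
All remaining points lie in this disk, and no smaller disk contains both endpoints, so this is the minimum enclosing circle.
r = √(45.25) ≈ 6.727.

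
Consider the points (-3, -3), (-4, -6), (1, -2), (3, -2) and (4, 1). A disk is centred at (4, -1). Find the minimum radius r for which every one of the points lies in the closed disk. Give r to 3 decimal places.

9.434

The required radius is the distance from (4, -1) to the farthest point.
Squared distances: 53, 89, 10, 2, 4.
Maximum is 89, attained at (-4, -6).
r = √89 ≈ 9.434.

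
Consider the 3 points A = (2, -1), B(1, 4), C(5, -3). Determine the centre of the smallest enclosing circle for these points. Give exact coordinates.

Side lengths²: AB² = 26, AC² = 13, BC² = 65.
Since BC² = 65 ≥ 26 + 13 = 39, the angle opposite BC is not acute, so the smallest enclosing circle has BC as diameter.
Centre = midpoint of BC = (3, 0.5), r² = 65/4 = 16.25.
Centre = (3, 0.5).

(3, 0.5)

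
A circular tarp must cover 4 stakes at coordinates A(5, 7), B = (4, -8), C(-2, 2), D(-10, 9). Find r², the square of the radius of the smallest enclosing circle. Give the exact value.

121.25

The minimum enclosing circle of a finite set is fixed by two of the points (as a diameter) or three (as a circumcircle).
The farthest pair is B–D with squared distance 485. The circle on this segment as diameter has centre (-3, 0.5) and r² = 485/4 = 121.25.
Check A: distance² to centre = 106.25 ≤ 121.25, so it lies inside.
All remaining points lie in this disk, and no smaller disk contains both endpoints, so this is the minimum enclosing circle.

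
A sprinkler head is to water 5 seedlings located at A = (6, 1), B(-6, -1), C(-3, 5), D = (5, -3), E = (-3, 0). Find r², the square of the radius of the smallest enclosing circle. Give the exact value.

The farthest pair is A–B with squared distance 148. The circle on this segment as diameter has centre (0, 0) and r² = 148/4 = 37.
Check C: distance² to centre = 34 ≤ 37, so it lies inside.
All remaining points lie in this disk, and no smaller disk contains both endpoints, so this is the minimum enclosing circle.

37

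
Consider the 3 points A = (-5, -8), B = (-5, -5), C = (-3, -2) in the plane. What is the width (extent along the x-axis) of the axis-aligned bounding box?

2

max x = -3, min x = -5, so width = 2.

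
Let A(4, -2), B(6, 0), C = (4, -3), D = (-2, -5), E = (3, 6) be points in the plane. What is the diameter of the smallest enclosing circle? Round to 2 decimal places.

The farthest pair is D–E with squared distance 146. The circle on this segment as diameter has centre (0.5, 0.5) and r² = 146/4 = 36.5.
Check A: distance² to centre = 18.5 ≤ 36.5, so it lies inside.
All remaining points lie in this disk, and no smaller disk contains both endpoints, so this is the minimum enclosing circle.
Diameter = 2r = 2√(36.5) ≈ 12.08.

12.08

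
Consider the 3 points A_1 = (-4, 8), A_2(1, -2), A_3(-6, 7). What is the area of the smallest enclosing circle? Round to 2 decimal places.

Side lengths²: A_1A_2² = 125, A_1A_3² = 5, A_2A_3² = 130.
Since A_2A_3² = 130 ≥ 125 + 5 = 130, the angle opposite A_2A_3 is not acute, so the smallest enclosing circle has A_2A_3 as diameter.
Centre = midpoint of A_2A_3 = (-2.5, 2.5), r² = 130/4 = 32.5.
Area = π·r² = π·32.5 ≈ 102.10.

102.10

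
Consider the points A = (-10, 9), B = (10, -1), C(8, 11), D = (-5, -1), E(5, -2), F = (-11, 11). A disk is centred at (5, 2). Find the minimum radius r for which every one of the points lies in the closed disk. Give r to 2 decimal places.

18.36

The required radius is the distance from (5, 2) to the farthest point.
Squared distances: 274, 34, 90, 109, 16, 337.
Maximum is 337, attained at F.
r = √337 ≈ 18.36.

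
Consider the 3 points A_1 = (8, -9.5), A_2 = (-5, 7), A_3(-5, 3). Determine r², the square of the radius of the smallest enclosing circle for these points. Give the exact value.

Side lengths²: A_1A_2² = 441.25, A_1A_3² = 325.25, A_2A_3² = 16.
Since A_1A_2² = 441.25 ≥ 325.25 + 16 = 341.25, the angle opposite A_1A_2 is not acute, so the smallest enclosing circle has A_1A_2 as diameter.
Centre = midpoint of A_1A_2 = (1.5, -1.25), r² = 441.25/4 = 110.3125.

110.3125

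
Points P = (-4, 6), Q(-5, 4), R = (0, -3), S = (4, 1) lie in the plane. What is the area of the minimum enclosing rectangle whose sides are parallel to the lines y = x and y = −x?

52

In coordinates u = x + y, v = x − y the rectangle is axis-aligned; the map (x,y)→(u,v) scales areas by 2.
u-values: 2, -1, -3, 5; range = 5 − (-3) = 8.
v-values: -10, -9, 3, 3; range = 3 − (-10) = 13.
Area = (8 × 13) / 2 = 52.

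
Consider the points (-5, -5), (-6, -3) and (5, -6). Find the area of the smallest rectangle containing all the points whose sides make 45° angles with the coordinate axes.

In coordinates u = x + y, v = x − y the rectangle is axis-aligned; the map (x,y)→(u,v) scales areas by 2.
u-values: -10, -9, -1; range = -1 − (-10) = 9.
v-values: 0, -3, 11; range = 11 − (-3) = 14.
Area = (9 × 14) / 2 = 63.

63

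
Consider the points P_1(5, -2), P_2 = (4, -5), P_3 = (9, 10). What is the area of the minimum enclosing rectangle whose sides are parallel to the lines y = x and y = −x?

100

In coordinates u = x + y, v = x − y the rectangle is axis-aligned; the map (x,y)→(u,v) scales areas by 2.
u-values: 3, -1, 19; range = 19 − (-1) = 20.
v-values: 7, 9, -1; range = 9 − (-1) = 10.
Area = (20 × 10) / 2 = 100.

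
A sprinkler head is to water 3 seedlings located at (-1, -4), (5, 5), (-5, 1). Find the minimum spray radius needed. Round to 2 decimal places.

Call the three points A, B, C in the order given.
Side lengths²: AB² = 117, AC² = 41, BC² = 116.
Since AB² = 117 < 116 + 41 = 157, the triangle is acute, so the smallest enclosing circle is the circumcircle.
Circumcentre = (7/11, 31/22), r² = 15457/484.
r = √(15457/484) ≈ 5.65.

5.65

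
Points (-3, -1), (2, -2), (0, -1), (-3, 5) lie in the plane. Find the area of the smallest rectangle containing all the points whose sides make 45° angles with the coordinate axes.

In coordinates u = x + y, v = x − y the rectangle is axis-aligned; the map (x,y)→(u,v) scales areas by 2.
u-values: -4, 0, -1, 2; range = 2 − (-4) = 6.
v-values: -2, 4, 1, -8; range = 4 − (-8) = 12.
Area = (6 × 12) / 2 = 36.

36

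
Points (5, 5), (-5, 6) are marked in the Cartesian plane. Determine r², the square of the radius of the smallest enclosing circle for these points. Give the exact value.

25.25

The smallest circle enclosing two points has them as diameter endpoints.
Centre = midpoint = (0, 5.5); r² = |(5, 5)−(-5, 6)|²/4 = 101/4 = 25.25.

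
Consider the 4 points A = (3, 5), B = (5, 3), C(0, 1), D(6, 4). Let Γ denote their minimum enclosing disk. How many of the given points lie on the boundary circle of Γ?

2

By Welzl's lemma the MEC is supported by two points (diametrically opposite) or three points (on a circumcircle).
The farthest pair is C–D with squared distance 45. The circle on this segment as diameter has centre (3, 2.5) and r² = 45/4 = 11.25.
Check A: distance² to centre = 6.25 ≤ 11.25, so it lies inside.
All remaining points lie in this disk, and no smaller disk contains both endpoints, so this is the minimum enclosing circle.
The points at distance exactly r from the centre are C, D — 2 points.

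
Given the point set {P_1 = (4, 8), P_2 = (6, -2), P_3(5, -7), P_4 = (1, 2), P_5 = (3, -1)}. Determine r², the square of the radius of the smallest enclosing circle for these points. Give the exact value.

56.5

The minimum enclosing circle of a finite set is fixed by two of the points (as a diameter) or three (as a circumcircle).
The farthest pair is P_1–P_3 with squared distance 226. The circle on this segment as diameter has centre (4.5, 0.5) and r² = 226/4 = 56.5.
Check P_2: distance² to centre = 8.5 ≤ 56.5, so it lies inside.
All remaining points lie in this disk, and no smaller disk contains both endpoints, so this is the minimum enclosing circle.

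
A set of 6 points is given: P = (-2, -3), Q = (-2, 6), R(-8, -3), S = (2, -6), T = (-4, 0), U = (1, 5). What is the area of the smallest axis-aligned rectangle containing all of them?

120

x ranges over [-8, 2], width 10.
y ranges over [-6, 6], height 12.
Area = 10 × 12 = 120.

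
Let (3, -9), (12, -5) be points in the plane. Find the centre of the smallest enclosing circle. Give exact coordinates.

The smallest circle enclosing two points has them as diameter endpoints.
Centre = midpoint = (7.5, -7); r² = |(3, -9)−(12, -5)|²/4 = 97/4 = 24.25.
Centre = (7.5, -7).

(7.5, -7)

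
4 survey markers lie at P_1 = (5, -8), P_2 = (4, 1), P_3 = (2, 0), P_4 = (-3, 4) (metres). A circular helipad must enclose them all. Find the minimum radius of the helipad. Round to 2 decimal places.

7.21

The minimum enclosing circle of a finite set is fixed by two of the points (as a diameter) or three (as a circumcircle).
The farthest pair is P_1–P_4 with squared distance 208. The circle on this segment as diameter has centre (1, -2) and r² = 208/4 = 52.
Check P_2: distance² to centre = 18 ≤ 52, so it lies inside.
All remaining points lie in this disk, and no smaller disk contains both endpoints, so this is the minimum enclosing circle.
r = √52 ≈ 7.21.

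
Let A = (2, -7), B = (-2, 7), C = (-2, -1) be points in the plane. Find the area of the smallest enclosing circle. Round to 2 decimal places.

Side lengths²: AB² = 212, AC² = 52, BC² = 64.
Since AB² = 212 ≥ 64 + 52 = 116, the angle opposite AB is not acute, so the smallest enclosing circle has AB as diameter.
Centre = midpoint of AB = (0, 0), r² = 212/4 = 53.
Area = π·r² = π·53 ≈ 166.50.

166.50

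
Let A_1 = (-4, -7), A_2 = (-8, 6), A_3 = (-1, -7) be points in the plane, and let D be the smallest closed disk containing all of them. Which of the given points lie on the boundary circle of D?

A_2, A_3

Side lengths²: A_1A_2² = 185, A_1A_3² = 9, A_2A_3² = 218.
Since A_2A_3² = 218 ≥ 185 + 9 = 194, the angle opposite A_2A_3 is not acute, so the smallest enclosing circle has A_2A_3 as diameter.
Centre = midpoint of A_2A_3 = (-4.5, -0.5), r² = 218/4 = 54.5.
The points at distance exactly r from the centre are A_2, A_3 — 2 points.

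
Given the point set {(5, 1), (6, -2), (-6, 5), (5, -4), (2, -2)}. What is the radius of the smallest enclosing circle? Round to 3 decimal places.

By Welzl's lemma the MEC is supported by two points (diametrically opposite) or three points (on a circumcircle).
The farthest pair is (-6, 5)–(5, -4) with squared distance 202. The circle on this segment as diameter has centre (-0.5, 0.5) and r² = 202/4 = 50.5.
Check (5, 1): distance² to centre = 30.5 ≤ 50.5, so it lies inside.
All remaining points lie in this disk, and no smaller disk contains both endpoints, so this is the minimum enclosing circle.
r = √(50.5) ≈ 7.106.

7.106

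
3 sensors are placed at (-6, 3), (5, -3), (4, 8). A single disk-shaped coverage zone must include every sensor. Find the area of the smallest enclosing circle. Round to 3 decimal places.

Call the three points A, B, C in the order given.
Side lengths²: AB² = 157, AC² = 125, BC² = 122.
Since AB² = 157 < 125 + 122 = 247, the triangle is acute, so the smallest enclosing circle is the circumcircle.
Circumcentre = (31/46, 99/46), r² = 47885/1058.
Area = π·r² = π·47885/1058 ≈ 142.188.

142.188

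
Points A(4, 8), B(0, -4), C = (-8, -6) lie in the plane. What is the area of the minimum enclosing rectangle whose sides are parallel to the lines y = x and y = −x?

104

In coordinates u = x + y, v = x − y the rectangle is axis-aligned; the map (x,y)→(u,v) scales areas by 2.
u-values: 12, -4, -14; range = 12 − (-14) = 26.
v-values: -4, 4, -2; range = 4 − (-4) = 8.
Area = (26 × 8) / 2 = 104.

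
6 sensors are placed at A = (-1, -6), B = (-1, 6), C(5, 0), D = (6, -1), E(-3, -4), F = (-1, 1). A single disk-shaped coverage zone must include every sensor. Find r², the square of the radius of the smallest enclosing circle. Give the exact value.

A smallest enclosing disk is always determined by at most three of the input points on its boundary.
The minimum enclosing circle is determined by three boundary points: A, B, D.
Their circumcentre is (0, 0) with r² = 37.
The farthest remaining point C is at distance² 25 ≤ 37.

37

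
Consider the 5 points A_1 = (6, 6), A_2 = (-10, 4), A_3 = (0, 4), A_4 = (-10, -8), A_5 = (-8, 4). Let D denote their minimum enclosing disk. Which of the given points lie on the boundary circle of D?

By Welzl's lemma the MEC is supported by two points (diametrically opposite) or three points (on a circumcircle).
The farthest pair is A_1–A_4 with squared distance 452. The circle on this segment as diameter has centre (-2, -1) and r² = 452/4 = 113.
Check A_2: distance² to centre = 89 ≤ 113, so it lies inside.
All remaining points lie in this disk, and no smaller disk contains both endpoints, so this is the minimum enclosing circle.
The points at distance exactly r from the centre are A_1, A_4 — 2 points.

A_1, A_4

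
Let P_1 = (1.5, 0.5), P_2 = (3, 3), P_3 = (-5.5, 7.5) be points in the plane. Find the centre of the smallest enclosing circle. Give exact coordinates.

Side lengths²: P_1P_2² = 8.5, P_1P_3² = 98, P_2P_3² = 92.5.
Since P_1P_3² = 98 < 92.5 + 8.5 = 101, the triangle is acute, so the smallest enclosing circle is the circumcircle.
Circumcentre = (-1.8125, 4.1875), r² = 24.5703125.
Centre = (-1.8125, 4.1875).

(-1.8125, 4.1875)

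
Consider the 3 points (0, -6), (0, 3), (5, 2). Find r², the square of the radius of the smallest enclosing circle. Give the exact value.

23.14

Call the three points A, B, C in the order given.
Side lengths²: AB² = 81, AC² = 89, BC² = 26.
Since AC² = 89 < 81 + 26 = 107, the triangle is acute, so the smallest enclosing circle is the circumcircle.
Circumcentre = (1.7, -1.5), r² = 23.14.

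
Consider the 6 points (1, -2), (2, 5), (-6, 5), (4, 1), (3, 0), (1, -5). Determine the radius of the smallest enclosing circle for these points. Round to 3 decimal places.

6.134

A smallest enclosing disk is always determined by at most three of the input points on its boundary.
The minimum enclosing circle is determined by three boundary points: (2, 5), (-6, 5), (1, -5).
Their circumcentre is (-2, 0.35) with r² = 37.6225.
The farthest remaining point (4, 1) is at distance² 36.4225 ≤ 37.6225.
r = √(37.6225) ≈ 6.134.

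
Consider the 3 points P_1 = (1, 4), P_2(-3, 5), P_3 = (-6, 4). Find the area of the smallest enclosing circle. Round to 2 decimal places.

38.48

Side lengths²: P_1P_2² = 17, P_1P_3² = 49, P_2P_3² = 10.
Since P_1P_3² = 49 ≥ 17 + 10 = 27, the angle opposite P_1P_3 is not acute, so the smallest enclosing circle has P_1P_3 as diameter.
Centre = midpoint of P_1P_3 = (-2.5, 4), r² = 49/4 = 12.25.
Area = π·r² = π·12.25 ≈ 38.48.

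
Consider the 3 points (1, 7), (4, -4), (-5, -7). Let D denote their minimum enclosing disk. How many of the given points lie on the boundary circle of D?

2

Call the three points A, B, C in the order given.
Side lengths²: AB² = 130, AC² = 232, BC² = 90.
Since AC² = 232 ≥ 130 + 90 = 220, the angle opposite AC is not acute, so the smallest enclosing circle has AC as diameter.
Centre = midpoint of AC = (-2, 0), r² = 232/4 = 58.
The points at distance exactly r from the centre are (1, 7), (-5, -7) — 2 points.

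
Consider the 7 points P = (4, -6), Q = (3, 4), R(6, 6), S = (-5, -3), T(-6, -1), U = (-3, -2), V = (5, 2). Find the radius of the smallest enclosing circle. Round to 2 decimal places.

By Welzl's lemma the MEC is supported by two points (diametrically opposite) or three points (on a circumcircle).
The minimum enclosing circle is determined by three boundary points: P, R, T.
Their circumcentre is (14/13, 17/26) with r² = 35705/676.
The farthest remaining point S is at distance² 33989/676 ≤ 35705/676.
r = √(35705/676) ≈ 7.27.

7.27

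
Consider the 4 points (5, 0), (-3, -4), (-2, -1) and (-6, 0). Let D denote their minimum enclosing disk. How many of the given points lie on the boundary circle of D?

2

The minimum enclosing circle of a finite set is fixed by two of the points (as a diameter) or three (as a circumcircle).
The farthest pair is (5, 0)–(-6, 0) with squared distance 121. The circle on this segment as diameter has centre (-0.5, 0) and r² = 121/4 = 30.25.
Check (-3, -4): distance² to centre = 22.25 ≤ 30.25, so it lies inside.
All remaining points lie in this disk, and no smaller disk contains both endpoints, so this is the minimum enclosing circle.
The points at distance exactly r from the centre are (5, 0), (-6, 0) — 2 points.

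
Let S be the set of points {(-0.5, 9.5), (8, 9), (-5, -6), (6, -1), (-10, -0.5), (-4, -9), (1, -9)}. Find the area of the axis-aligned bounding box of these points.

x ranges over [-10, 8], width 18.
y ranges over [-9, 9.5], height 18.5.
Area = 18 × 18.5 = 333.

333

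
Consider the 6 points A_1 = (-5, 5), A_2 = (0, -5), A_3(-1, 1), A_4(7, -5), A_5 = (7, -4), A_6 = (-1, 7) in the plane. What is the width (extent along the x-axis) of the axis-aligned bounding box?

max x = 7, min x = -5, so width = 12.

12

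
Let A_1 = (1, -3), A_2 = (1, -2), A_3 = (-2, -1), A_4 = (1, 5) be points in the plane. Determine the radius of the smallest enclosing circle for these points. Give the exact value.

The minimum enclosing circle of a finite set is fixed by two of the points (as a diameter) or three (as a circumcircle).
The farthest pair is A_1–A_4 with squared distance 64. The circle on this segment as diameter has centre (1, 1) and r² = 64/4 = 16.
Check A_2: distance² to centre = 9 ≤ 16, so it lies inside.
All remaining points lie in this disk, and no smaller disk contains both endpoints, so this is the minimum enclosing circle.
r = √16 = 4.

4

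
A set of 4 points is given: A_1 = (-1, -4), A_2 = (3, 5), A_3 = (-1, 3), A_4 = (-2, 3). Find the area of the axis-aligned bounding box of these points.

x ranges over [-2, 3], width 5.
y ranges over [-4, 5], height 9.
Area = 5 × 9 = 45.

45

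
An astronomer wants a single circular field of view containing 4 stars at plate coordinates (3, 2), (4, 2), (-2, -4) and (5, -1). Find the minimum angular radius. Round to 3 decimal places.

4.243

By Welzl's lemma the MEC is supported by two points (diametrically opposite) or three points (on a circumcircle).
The farthest pair is (4, 2)–(-2, -4) with squared distance 72. The circle on this segment as diameter has centre (1, -1) and r² = 72/4 = 18.
Check (3, 2): distance² to centre = 13 ≤ 18, so it lies inside.
All remaining points lie in this disk, and no smaller disk contains both endpoints, so this is the minimum enclosing circle.
r = √18 ≈ 4.243.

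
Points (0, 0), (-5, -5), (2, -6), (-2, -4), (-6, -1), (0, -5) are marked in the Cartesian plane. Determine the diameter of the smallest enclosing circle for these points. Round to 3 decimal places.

9.434

The farthest pair is (2, -6)–(-6, -1) with squared distance 89. The circle on this segment as diameter has centre (-2, -3.5) and r² = 89/4 = 22.25.
Check (0, 0): distance² to centre = 16.25 ≤ 22.25, so it lies inside.
All remaining points lie in this disk, and no smaller disk contains both endpoints, so this is the minimum enclosing circle.
Diameter = 2r = 2√(22.25) ≈ 9.434.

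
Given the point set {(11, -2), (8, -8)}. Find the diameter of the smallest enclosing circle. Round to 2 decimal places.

6.71

The smallest circle enclosing two points has them as diameter endpoints.
Centre = midpoint = (9.5, -5); r² = |(11, -2)−(8, -8)|²/4 = 45/4 = 11.25.
Diameter = 2r = 2√(11.25) ≈ 6.71.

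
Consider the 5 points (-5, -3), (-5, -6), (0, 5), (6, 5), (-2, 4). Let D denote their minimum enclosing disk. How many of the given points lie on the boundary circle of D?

The minimum enclosing circle of a finite set is fixed by two of the points (as a diameter) or three (as a circumcircle).
The farthest pair is (-5, -6)–(6, 5) with squared distance 242. The circle on this segment as diameter has centre (0.5, -0.5) and r² = 242/4 = 60.5.
Check (-5, -3): distance² to centre = 36.5 ≤ 60.5, so it lies inside.
All remaining points lie in this disk, and no smaller disk contains both endpoints, so this is the minimum enclosing circle.
The points at distance exactly r from the centre are (-5, -6), (6, 5) — 2 points.

2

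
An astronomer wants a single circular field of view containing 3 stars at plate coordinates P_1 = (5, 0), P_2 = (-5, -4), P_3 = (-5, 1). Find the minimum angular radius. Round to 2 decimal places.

Side lengths²: P_1P_2² = 116, P_1P_3² = 101, P_2P_3² = 25.
Since P_1P_2² = 116 < 101 + 25 = 126, the triangle is acute, so the smallest enclosing circle is the circumcircle.
Circumcentre = (-0.2, -1.5), r² = 29.29.
r = √(29.29) ≈ 5.41.

5.41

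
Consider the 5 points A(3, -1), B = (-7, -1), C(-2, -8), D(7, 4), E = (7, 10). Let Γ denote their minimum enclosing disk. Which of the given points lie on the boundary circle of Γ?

C, E

A smallest enclosing disk is always determined by at most three of the input points on its boundary.
The farthest pair is C–E with squared distance 405. The circle on this segment as diameter has centre (2.5, 1) and r² = 405/4 = 101.25.
Check A: distance² to centre = 4.25 ≤ 101.25, so it lies inside.
All remaining points lie in this disk, and no smaller disk contains both endpoints, so this is the minimum enclosing circle.
The points at distance exactly r from the centre are C, E — 2 points.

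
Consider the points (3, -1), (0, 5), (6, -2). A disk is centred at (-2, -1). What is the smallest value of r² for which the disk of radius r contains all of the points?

65

The required radius is the distance from (-2, -1) to the farthest point.
Squared distances: 25, 40, 65.
Maximum is 65, attained at (6, -2).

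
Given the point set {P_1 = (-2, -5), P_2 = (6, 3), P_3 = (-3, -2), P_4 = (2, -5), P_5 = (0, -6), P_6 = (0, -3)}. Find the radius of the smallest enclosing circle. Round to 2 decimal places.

By Welzl's lemma the MEC is supported by two points (diametrically opposite) or three points (on a circumcircle).
The farthest pair is P_1–P_2 with squared distance 128. The circle on this segment as diameter has centre (2, -1) and r² = 128/4 = 32.
Check P_3: distance² to centre = 26 ≤ 32, so it lies inside.
All remaining points lie in this disk, and no smaller disk contains both endpoints, so this is the minimum enclosing circle.
r = √32 ≈ 5.66.

5.66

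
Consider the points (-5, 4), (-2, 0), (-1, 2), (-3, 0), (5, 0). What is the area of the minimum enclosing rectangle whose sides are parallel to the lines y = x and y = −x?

In coordinates u = x + y, v = x − y the rectangle is axis-aligned; the map (x,y)→(u,v) scales areas by 2.
u-values: -1, -2, 1, -3, 5; range = 5 − (-3) = 8.
v-values: -9, -2, -3, -3, 5; range = 5 − (-9) = 14.
Area = (8 × 14) / 2 = 56.

56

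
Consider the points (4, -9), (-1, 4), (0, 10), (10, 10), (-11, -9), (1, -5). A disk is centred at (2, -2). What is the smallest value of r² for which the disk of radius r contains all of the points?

The required radius is the distance from (2, -2) to the farthest point.
Squared distances: 53, 45, 148, 208, 218, 10.
Maximum is 218, attained at (-11, -9).

218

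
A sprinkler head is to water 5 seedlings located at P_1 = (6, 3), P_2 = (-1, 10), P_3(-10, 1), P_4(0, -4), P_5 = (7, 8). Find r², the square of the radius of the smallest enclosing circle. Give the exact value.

84.5

A smallest enclosing disk is always determined by at most three of the input points on its boundary.
The farthest pair is P_3–P_5 with squared distance 338. The circle on this segment as diameter has centre (-1.5, 4.5) and r² = 338/4 = 84.5.
Check P_1: distance² to centre = 58.5 ≤ 84.5, so it lies inside.
All remaining points lie in this disk, and no smaller disk contains both endpoints, so this is the minimum enclosing circle.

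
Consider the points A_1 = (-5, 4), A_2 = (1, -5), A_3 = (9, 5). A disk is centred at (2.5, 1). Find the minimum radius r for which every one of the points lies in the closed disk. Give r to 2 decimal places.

8.08

The required radius is the distance from (2.5, 1) to the farthest point.
Squared distances: 65.25, 38.25, 58.25.
Maximum is 65.25, attained at A_1.
r = √(65.25) ≈ 8.08.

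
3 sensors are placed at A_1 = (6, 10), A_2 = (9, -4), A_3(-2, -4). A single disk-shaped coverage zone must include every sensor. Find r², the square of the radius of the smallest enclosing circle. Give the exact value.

13325/196

Side lengths²: A_1A_2² = 205, A_1A_3² = 260, A_2A_3² = 121.
Since A_1A_3² = 260 < 205 + 121 = 326, the triangle is acute, so the smallest enclosing circle is the circumcircle.
Circumcentre = (3.5, 15/7), r² = 13325/196.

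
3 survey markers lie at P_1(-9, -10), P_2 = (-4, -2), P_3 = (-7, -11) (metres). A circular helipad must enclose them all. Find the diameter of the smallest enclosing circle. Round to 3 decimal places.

9.530

Side lengths²: P_1P_2² = 89, P_1P_3² = 5, P_2P_3² = 90.
Since P_2P_3² = 90 < 89 + 5 = 94, the triangle is acute, so the smallest enclosing circle is the circumcircle.
Circumcentre = (-83/14, -89/14), r² = 2225/98.
Diameter = 2r = 2√(2225/98) ≈ 9.530.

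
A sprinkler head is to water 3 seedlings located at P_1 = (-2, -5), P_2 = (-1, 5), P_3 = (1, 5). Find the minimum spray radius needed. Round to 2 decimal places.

5.22

Side lengths²: P_1P_2² = 101, P_1P_3² = 109, P_2P_3² = 4.
Since P_1P_3² = 109 ≥ 101 + 4 = 105, the angle opposite P_1P_3 is not acute, so the smallest enclosing circle has P_1P_3 as diameter.
Centre = midpoint of P_1P_3 = (-0.5, 0), r² = 109/4 = 27.25.
r = √(27.25) ≈ 5.22.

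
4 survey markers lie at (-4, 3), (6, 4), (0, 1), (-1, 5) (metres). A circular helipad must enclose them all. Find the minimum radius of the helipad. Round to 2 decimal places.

5.02

The farthest pair is (-4, 3)–(6, 4) with squared distance 101. The circle on this segment as diameter has centre (1, 3.5) and r² = 101/4 = 25.25.
Check (0, 1): distance² to centre = 7.25 ≤ 25.25, so it lies inside.
All remaining points lie in this disk, and no smaller disk contains both endpoints, so this is the minimum enclosing circle.
r = √(25.25) ≈ 5.02.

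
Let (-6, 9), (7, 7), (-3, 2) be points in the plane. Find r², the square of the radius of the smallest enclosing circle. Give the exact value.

Call the three points A, B, C in the order given.
Side lengths²: AB² = 173, AC² = 58, BC² = 125.
Since AB² = 173 < 125 + 58 = 183, the triangle is acute, so the smallest enclosing circle is the circumcircle.
Circumcentre = (15/34, 259/34), r² = 25085/578.

25085/578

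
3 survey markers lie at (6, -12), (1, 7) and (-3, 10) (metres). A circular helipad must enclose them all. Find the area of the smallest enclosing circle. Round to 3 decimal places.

Call the three points A, B, C in the order given.
Side lengths²: AB² = 386, AC² = 565, BC² = 25.
Since AC² = 565 ≥ 386 + 25 = 411, the angle opposite AC is not acute, so the smallest enclosing circle has AC as diameter.
Centre = midpoint of AC = (1.5, -1), r² = 565/4 = 141.25.
Area = π·r² = π·141.25 ≈ 443.750.

443.750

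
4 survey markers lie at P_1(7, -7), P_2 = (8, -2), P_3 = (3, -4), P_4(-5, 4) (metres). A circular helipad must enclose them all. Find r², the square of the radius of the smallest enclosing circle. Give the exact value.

By Welzl's lemma the MEC is supported by two points (diametrically opposite) or three points (on a circumcircle).
The farthest pair is P_1–P_4 with squared distance 265. The circle on this segment as diameter has centre (1, -1.5) and r² = 265/4 = 66.25.
Check P_2: distance² to centre = 49.25 ≤ 66.25, so it lies inside.
All remaining points lie in this disk, and no smaller disk contains both endpoints, so this is the minimum enclosing circle.

66.25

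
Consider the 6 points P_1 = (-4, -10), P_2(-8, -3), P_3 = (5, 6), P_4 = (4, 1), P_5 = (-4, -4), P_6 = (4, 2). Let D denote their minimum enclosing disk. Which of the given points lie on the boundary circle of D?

P_1, P_3

The minimum enclosing circle of a finite set is fixed by two of the points (as a diameter) or three (as a circumcircle).
The farthest pair is P_1–P_3 with squared distance 337. The circle on this segment as diameter has centre (0.5, -2) and r² = 337/4 = 84.25.
Check P_2: distance² to centre = 73.25 ≤ 84.25, so it lies inside.
All remaining points lie in this disk, and no smaller disk contains both endpoints, so this is the minimum enclosing circle.
The points at distance exactly r from the centre are P_1, P_3 — 2 points.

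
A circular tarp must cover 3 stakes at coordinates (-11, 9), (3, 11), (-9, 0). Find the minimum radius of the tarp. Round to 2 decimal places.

8.16

Call the three points A, B, C in the order given.
Side lengths²: AB² = 200, AC² = 85, BC² = 265.
Since BC² = 265 < 200 + 85 = 285, the triangle is acute, so the smallest enclosing circle is the circumcircle.
Circumcentre = (-89/26, 155/26), r² = 22525/338.
r = √(22525/338) ≈ 8.16.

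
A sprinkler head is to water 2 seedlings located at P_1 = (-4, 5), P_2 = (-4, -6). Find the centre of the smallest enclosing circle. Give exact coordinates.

(-4, -0.5)

The smallest circle enclosing two points has them as diameter endpoints.
Centre = midpoint = (-4, -0.5); r² = |P_1P_2|²/4 = 121/4 = 30.25.
Centre = (-4, -0.5).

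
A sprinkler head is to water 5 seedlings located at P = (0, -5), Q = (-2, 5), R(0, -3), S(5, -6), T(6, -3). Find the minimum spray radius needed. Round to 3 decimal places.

6.519

A smallest enclosing disk is always determined by at most three of the input points on its boundary.
The farthest pair is Q–S with squared distance 170. The circle on this segment as diameter has centre (1.5, -0.5) and r² = 170/4 = 42.5.
Check P: distance² to centre = 22.5 ≤ 42.5, so it lies inside.
All remaining points lie in this disk, and no smaller disk contains both endpoints, so this is the minimum enclosing circle.
r = √(42.5) ≈ 6.519.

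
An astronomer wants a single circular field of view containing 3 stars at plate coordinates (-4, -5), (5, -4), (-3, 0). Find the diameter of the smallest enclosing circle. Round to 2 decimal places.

Call the three points A, B, C in the order given.
Side lengths²: AB² = 82, AC² = 26, BC² = 80.
Since AB² = 82 < 80 + 26 = 106, the triangle is acute, so the smallest enclosing circle is the circumcircle.
Circumcentre = (4/11, -36/11), r² = 2665/121.
Diameter = 2r = 2√(2665/121) ≈ 9.39.

9.39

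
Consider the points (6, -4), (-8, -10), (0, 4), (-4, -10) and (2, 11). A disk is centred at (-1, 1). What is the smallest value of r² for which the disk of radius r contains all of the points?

The required radius is the distance from (-1, 1) to the farthest point.
Squared distances: 74, 170, 10, 130, 109.
Maximum is 170, attained at (-8, -10).

170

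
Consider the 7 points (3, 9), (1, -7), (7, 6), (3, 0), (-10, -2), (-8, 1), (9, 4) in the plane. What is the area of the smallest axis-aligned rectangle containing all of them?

x ranges over [-10, 9], width 19.
y ranges over [-7, 9], height 16.
Area = 19 × 16 = 304.

304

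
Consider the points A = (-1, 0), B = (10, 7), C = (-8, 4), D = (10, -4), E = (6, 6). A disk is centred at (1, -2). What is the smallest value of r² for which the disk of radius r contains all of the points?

162

The required radius is the distance from (1, -2) to the farthest point.
Squared distances: 8, 162, 117, 85, 89.
Maximum is 162, attained at B.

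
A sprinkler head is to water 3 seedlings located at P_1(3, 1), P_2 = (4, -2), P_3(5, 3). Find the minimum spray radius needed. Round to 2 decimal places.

Side lengths²: P_1P_2² = 10, P_1P_3² = 8, P_2P_3² = 26.
Since P_2P_3² = 26 ≥ 10 + 8 = 18, the angle opposite P_2P_3 is not acute, so the smallest enclosing circle has P_2P_3 as diameter.
Centre = midpoint of P_2P_3 = (4.5, 0.5), r² = 26/4 = 6.5.
r = √(6.5) ≈ 2.55.

2.55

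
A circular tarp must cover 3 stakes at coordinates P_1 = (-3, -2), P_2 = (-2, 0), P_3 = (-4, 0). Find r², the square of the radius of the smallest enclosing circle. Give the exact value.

1.5625

Side lengths²: P_1P_2² = 5, P_1P_3² = 5, P_2P_3² = 4.
Since P_1P_3² = 5 < 5 + 4 = 9, the triangle is acute, so the smallest enclosing circle is the circumcircle.
Circumcentre = (-3, -0.75), r² = 1.5625.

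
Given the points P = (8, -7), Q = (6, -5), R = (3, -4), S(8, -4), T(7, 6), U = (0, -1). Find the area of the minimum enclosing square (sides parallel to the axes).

169

The bounding box has width 8 and height 13.
An axis-aligned square enclosing the set must have side ≥ max(width, height).
So the minimum side is max(8, 13) = 13.
Area = 13² = 169.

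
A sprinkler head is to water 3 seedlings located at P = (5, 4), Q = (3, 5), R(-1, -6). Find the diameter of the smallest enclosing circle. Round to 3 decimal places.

Side lengths²: PQ² = 5, PR² = 136, QR² = 137.
Since QR² = 137 < 136 + 5 = 141, the triangle is acute, so the smallest enclosing circle is the circumcircle.
Circumcentre = (37/26, -17/26), r² = 11645/338.
Diameter = 2r = 2√(11645/338) ≈ 11.739.

11.739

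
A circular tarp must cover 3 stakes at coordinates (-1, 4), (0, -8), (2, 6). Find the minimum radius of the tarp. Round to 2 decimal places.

7.07

Call the three points A, B, C in the order given.
Side lengths²: AB² = 145, AC² = 13, BC² = 200.
Since BC² = 200 ≥ 145 + 13 = 158, the angle opposite BC is not acute, so the smallest enclosing circle has BC as diameter.
Centre = midpoint of BC = (1, -1), r² = 200/4 = 50.
r = √50 ≈ 7.07.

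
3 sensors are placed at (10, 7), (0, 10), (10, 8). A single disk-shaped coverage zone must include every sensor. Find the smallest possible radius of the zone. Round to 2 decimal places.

Call the three points A, B, C in the order given.
Side lengths²: AB² = 109, AC² = 1, BC² = 104.
Since AB² = 109 ≥ 104 + 1 = 105, the angle opposite AB is not acute, so the smallest enclosing circle has AB as diameter.
Centre = midpoint of AB = (5, 8.5), r² = 109/4 = 27.25.
r = √(27.25) ≈ 5.22.

5.22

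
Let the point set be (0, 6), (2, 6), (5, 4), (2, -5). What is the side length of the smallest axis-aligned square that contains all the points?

11

The bounding box has width 5 and height 11.
An axis-aligned square enclosing the set must have side ≥ max(width, height).
So the minimum side is max(5, 11) = 11.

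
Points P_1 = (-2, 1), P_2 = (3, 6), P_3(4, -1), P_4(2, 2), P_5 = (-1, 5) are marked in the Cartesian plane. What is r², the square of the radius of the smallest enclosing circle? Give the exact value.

15.625

The minimum enclosing circle of a finite set is fixed by two of the points (as a diameter) or three (as a circumcircle).
The minimum enclosing circle is determined by three boundary points: P_1, P_2, P_3.
Their circumcentre is (1.75, 2.25) with r² = 15.625.
The farthest remaining point P_5 is at distance² 15.125 ≤ 15.625.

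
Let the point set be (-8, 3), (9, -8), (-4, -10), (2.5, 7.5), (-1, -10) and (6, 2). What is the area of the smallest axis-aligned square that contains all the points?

306.25

The bounding box has width 17 and height 17.5.
An axis-aligned square enclosing the set must have side ≥ max(width, height).
So the minimum side is max(17, 17.5) = 17.5.
Area = 17.5² = 306.25.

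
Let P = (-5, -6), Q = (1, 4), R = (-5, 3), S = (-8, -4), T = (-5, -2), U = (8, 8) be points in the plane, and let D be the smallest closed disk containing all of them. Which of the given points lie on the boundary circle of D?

S, U

The farthest pair is S–U with squared distance 400. The circle on this segment as diameter has centre (0, 2) and r² = 400/4 = 100.
Check P: distance² to centre = 89 ≤ 100, so it lies inside.
All remaining points lie in this disk, and no smaller disk contains both endpoints, so this is the minimum enclosing circle.
The points at distance exactly r from the centre are S, U — 2 points.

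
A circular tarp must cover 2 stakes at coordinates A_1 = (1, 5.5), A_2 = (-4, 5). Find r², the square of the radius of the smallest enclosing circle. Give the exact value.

6.3125

The smallest circle enclosing two points has them as diameter endpoints.
Centre = midpoint = (-1.5, 5.25); r² = |A_1A_2|²/4 = 25.25/4 = 6.3125.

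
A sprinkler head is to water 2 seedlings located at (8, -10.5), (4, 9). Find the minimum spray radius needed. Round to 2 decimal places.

The smallest circle enclosing two points has them as diameter endpoints.
Centre = midpoint = (6, -0.75); r² = |(8, -10.5)−(4, 9)|²/4 = 396.25/4 = 99.0625.
r = √(99.0625) ≈ 9.95.

9.95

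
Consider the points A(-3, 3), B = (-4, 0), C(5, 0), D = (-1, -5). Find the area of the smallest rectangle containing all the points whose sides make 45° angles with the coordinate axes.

In coordinates u = x + y, v = x − y the rectangle is axis-aligned; the map (x,y)→(u,v) scales areas by 2.
u-values: 0, -4, 5, -6; range = 5 − (-6) = 11.
v-values: -6, -4, 5, 4; range = 5 − (-6) = 11.
Area = (11 × 11) / 2 = 60.5.

60.5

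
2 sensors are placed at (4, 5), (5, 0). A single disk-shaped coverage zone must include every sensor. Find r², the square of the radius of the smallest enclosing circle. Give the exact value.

The smallest circle enclosing two points has them as diameter endpoints.
Centre = midpoint = (4.5, 2.5); r² = |(4, 5)−(5, 0)|²/4 = 26/4 = 6.5.

6.5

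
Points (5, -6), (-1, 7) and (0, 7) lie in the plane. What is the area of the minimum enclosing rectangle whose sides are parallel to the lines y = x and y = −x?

In coordinates u = x + y, v = x − y the rectangle is axis-aligned; the map (x,y)→(u,v) scales areas by 2.
u-values: -1, 6, 7; range = 7 − (-1) = 8.
v-values: 11, -8, -7; range = 11 − (-8) = 19.
Area = (8 × 19) / 2 = 76.

76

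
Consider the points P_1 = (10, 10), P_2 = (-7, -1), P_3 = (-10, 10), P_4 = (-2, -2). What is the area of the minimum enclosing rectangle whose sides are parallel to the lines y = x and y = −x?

280

In coordinates u = x + y, v = x − y the rectangle is axis-aligned; the map (x,y)→(u,v) scales areas by 2.
u-values: 20, -8, 0, -4; range = 20 − (-8) = 28.
v-values: 0, -6, -20, 0; range = 0 − (-20) = 20.
Area = (28 × 20) / 2 = 280.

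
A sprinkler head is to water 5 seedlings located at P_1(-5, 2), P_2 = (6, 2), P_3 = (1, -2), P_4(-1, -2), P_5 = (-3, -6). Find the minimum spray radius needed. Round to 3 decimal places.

6.206

By Welzl's lemma the MEC is supported by two points (diametrically opposite) or three points (on a circumcircle).
The minimum enclosing circle is determined by three boundary points: P_1, P_2, P_5.
Their circumcentre is (0.5, -0.875) with r² = 38.515625.
The farthest remaining point P_4 is at distance² 3.515625 ≤ 38.515625.
r = √(38.515625) ≈ 6.206.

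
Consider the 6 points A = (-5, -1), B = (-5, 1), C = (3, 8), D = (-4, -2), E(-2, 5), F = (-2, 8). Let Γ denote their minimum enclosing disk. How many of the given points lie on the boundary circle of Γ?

The farthest pair is C–D with squared distance 149. The circle on this segment as diameter has centre (-0.5, 3) and r² = 149/4 = 37.25.
Check A: distance² to centre = 36.25 ≤ 37.25, so it lies inside.
All remaining points lie in this disk, and no smaller disk contains both endpoints, so this is the minimum enclosing circle.
The points at distance exactly r from the centre are C, D — 2 points.

2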